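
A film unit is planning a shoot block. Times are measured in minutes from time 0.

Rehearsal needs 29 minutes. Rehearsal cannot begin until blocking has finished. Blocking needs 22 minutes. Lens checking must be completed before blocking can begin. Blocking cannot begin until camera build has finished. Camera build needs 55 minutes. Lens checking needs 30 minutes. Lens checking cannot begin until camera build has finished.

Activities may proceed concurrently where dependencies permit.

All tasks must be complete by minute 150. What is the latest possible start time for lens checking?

Rehearsal has no dependents, so it just needs to finish by minute 150. Starting by 150 − 29 = minute 121 achieves that.
Blocking feeds into rehearsal (must start by minute 121); so blocking must finish by minute 121 and therefore start by minute 99.
Since blocking (must start by minute 99) depends on it, lens checking must finish by minute 99. Backing off its 30-minute duration gives a latest start of minute 69.

69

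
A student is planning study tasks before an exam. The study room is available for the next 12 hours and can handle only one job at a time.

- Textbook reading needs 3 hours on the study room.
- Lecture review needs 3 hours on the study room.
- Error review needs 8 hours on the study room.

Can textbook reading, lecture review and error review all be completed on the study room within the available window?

No

Running back to back, the jobs need 3 + 3 + 8 = 14 hours on the study room.
Since 14 > 12, they cannot all fit.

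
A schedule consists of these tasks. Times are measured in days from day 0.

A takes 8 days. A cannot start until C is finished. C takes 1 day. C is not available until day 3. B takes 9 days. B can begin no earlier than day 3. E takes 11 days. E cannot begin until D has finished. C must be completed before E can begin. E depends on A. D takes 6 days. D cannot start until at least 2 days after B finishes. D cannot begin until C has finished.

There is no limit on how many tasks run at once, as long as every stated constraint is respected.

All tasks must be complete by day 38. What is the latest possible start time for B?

E must finish by day 38; it takes 11 days, so it must start by 38 − 11 = day 27.
D has to be done before E (must start by day 27). That means finishing by day 27, i.e. starting by 27 − 6 = day 21.
B feeds into D (must start by day 21, minus 2-day gap → day 19); so B must finish by day 19 and therefore start by day 10.

10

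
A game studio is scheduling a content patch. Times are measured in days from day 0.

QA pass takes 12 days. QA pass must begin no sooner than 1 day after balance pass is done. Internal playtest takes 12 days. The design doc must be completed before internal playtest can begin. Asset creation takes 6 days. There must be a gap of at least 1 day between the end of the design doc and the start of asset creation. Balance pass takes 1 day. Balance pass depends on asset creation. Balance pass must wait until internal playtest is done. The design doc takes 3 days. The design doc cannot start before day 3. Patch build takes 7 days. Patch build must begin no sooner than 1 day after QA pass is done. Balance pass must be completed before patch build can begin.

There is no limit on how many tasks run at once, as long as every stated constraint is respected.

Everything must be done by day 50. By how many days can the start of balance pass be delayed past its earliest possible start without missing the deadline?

10

The design doc waits on its own release at day 3, so it starts at day 3 and finishes at 3 + 3 = day 6.
Internal playtest waits on the design doc (finishes day 6), so it starts at day 6 and finishes at 6 + 12 = day 18.
Asset creation waits on the design doc (finishes day 6, plus 1-day gap → day 7), so it starts at day 7 and finishes at 7 + 6 = day 13.
Balance pass needs all of asset creation (finishes day 13); internal playtest (finishes day 18). That puts its earliest start at day 18; it finishes at 18 + 1 = day 19.

Working backward from the deadline:
Patch build must finish by day 50; it takes 7 days, so it must start by 50 − 7 = day 43.
QA pass must finish before patch build (must start by day 43, minus 1-day gap → day 42). With a 12-day duration, QA pass must start by 42 − 12 = day 30.
For balance pass: QA pass (must start by day 30, minus 1-day gap → day 29); patch build (must start by day 43). The most restrictive is day 29; with a 1-day duration, balance pass must start by day 28.
So balance pass can start as early as day 18 and as late as day 28, giving 28 − 18 = 10 days of slack.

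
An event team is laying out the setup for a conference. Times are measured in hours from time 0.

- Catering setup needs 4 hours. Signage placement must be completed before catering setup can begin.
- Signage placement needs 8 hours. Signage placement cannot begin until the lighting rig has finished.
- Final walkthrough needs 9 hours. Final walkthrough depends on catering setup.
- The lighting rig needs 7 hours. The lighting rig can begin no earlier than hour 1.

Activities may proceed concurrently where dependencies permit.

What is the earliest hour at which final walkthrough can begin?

After its own release at hour 1, the lighting rig can start at hour 1 and finishes at hour 8.
After the lighting rig (finishes hour 8), signage placement can start at hour 8 and finishes at hour 16.
After signage placement (finishes hour 16), catering setup can start at hour 16 and finishes at hour 20.
Final walkthrough waits on catering setup (finishes hour 20), so the earliest it can start is hour 20.

20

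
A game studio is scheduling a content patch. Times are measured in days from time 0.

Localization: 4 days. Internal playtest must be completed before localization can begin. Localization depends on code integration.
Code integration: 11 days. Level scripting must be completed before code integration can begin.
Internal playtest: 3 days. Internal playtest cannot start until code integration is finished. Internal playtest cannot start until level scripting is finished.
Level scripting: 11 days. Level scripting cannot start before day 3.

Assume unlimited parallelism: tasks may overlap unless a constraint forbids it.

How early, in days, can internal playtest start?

25

Level scripting cannot begin until its own release at day 3. It runs from day 3 to 3 + 11 = day 14.
Code integration waits on level scripting (finishes day 14), so it starts at day 14 and finishes at 14 + 11 = day 25.
Internal playtest waits on code integration (finishes day 25); level scripting (finishes day 14). The latest of these is day 25, which is the earliest internal playtest can start.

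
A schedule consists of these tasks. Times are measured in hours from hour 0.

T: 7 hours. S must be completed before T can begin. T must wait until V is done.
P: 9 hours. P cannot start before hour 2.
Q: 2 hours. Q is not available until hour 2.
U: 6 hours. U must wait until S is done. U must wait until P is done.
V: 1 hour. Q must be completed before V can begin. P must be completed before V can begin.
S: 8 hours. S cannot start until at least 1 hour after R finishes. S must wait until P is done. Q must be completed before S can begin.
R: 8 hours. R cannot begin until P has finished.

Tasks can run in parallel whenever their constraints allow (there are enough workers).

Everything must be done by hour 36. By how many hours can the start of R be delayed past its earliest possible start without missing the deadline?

P waits on its own release at hour 2, so it starts at hour 2 and finishes at 2 + 9 = hour 11.
R cannot begin until P (finishes hour 11). It runs from hour 11 to 11 + 8 = hour 19.

Working backward from the deadline:
T has no dependents, so it just needs to finish by hour 36. Starting by 36 − 7 = hour 29 achieves that.
U must finish by hour 36; it takes 6 hours, so it must start by 36 − 6 = hour 30.
For S: T (must start by hour 29); U (must start by hour 30). The most restrictive is hour 29; with an 8-hour duration, S must start by hour 21.
R has to be done before S (must start by hour 21, minus 1-hour gap → hour 20). That means finishing by hour 20, i.e. starting by 20 − 8 = hour 12.
So R can start as early as hour 11 and as late as hour 12, giving 12 − 11 = 1 hour of slack.

1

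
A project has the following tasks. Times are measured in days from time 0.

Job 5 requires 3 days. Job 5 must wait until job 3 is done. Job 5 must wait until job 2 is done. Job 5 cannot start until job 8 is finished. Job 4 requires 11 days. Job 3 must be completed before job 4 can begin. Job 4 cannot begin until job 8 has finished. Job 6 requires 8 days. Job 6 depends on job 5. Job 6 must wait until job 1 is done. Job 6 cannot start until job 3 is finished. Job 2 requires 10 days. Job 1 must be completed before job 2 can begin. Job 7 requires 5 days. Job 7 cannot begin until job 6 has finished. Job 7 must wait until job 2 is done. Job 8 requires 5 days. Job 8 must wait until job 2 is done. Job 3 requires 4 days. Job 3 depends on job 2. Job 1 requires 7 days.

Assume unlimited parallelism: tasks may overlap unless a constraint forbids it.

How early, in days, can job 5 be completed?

25

Job 1 can start immediately at day 0; it finishes at day 7.
Job 2 waits on job 1 (finishes day 7), so it starts at day 7 and finishes at 7 + 10 = day 17.
Job 8 waits on job 2 (finishes day 17), so it starts at day 17 and finishes at 17 + 5 = day 22.
Job 3 waits on job 2 (finishes day 17), so it starts at day 17 and finishes at 17 + 4 = day 21.
Job 5 has to wait for job 3 (finishes day 21); job 2 (finishes day 17); job 8 (finishes day 22). The latest of these is day 22, so job 5 runs day 22 to 22 + 3 = day 25.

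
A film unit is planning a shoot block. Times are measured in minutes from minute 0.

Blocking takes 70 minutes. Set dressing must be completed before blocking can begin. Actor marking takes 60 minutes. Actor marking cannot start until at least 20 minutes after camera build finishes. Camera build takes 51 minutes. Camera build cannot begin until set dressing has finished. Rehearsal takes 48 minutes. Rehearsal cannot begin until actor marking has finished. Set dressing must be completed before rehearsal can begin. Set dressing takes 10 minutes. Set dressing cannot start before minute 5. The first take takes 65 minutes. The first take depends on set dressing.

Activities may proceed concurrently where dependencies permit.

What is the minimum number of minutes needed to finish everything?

After its own release at minute 5, set dressing can start at minute 5 and finishes at minute 15.
The first take waits on set dressing (finishes minute 15), so it starts at minute 15 and finishes at 15 + 65 = minute 80.
Blocking waits on set dressing (finishes minute 15), so it starts at minute 15 and finishes at 15 + 70 = minute 85.
Camera build waits on set dressing (finishes minute 15), so it starts at minute 15 and finishes at 15 + 51 = minute 66.
After camera build (finishes minute 66, plus 20-minute gap → minute 86), actor marking can start at minute 86 and finishes at minute 146.
Rehearsal needs all of actor marking (finishes minute 146); set dressing (finishes minute 15). That puts its earliest start at minute 146; it finishes at 146 + 48 = minute 194.
All tasks are finished once the last one completes. Finish times: Set dressing at 15, Camera build at 66, Blocking at 85, Actor marking at 146, Rehearsal at 194, The first take at 80. The latest is minute 194.

194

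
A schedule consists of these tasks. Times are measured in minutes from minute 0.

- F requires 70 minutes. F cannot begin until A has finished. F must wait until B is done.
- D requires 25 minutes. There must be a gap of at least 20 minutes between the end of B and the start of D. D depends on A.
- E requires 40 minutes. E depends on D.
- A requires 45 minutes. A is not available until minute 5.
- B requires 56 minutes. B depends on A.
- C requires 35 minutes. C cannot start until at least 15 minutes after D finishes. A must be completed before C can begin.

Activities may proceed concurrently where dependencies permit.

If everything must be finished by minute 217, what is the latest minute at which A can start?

21

To finish by minute 217, C (duration 35) must start no later than minute 182.
E must finish by minute 217; it takes 40 minutes, so it must start by 217 − 40 = minute 177.
For D: C (must start by minute 182, minus 15-minute gap → minute 167); E (must start by minute 177). The most restrictive is minute 167; with a 25-minute duration, D must start by minute 142.
Nothing follows F; the deadline of minute 217 is its only limit. It must start by 217 − 70 = minute 147.
B feeds D (must start by minute 142, minus 20-minute gap → minute 122); F (must start by minute 147). Taking the minimum, B must finish by minute 122 and start by 122 − 56 = minute 66.
For A: B (must start by minute 66); C (must start by minute 182); D (must start by minute 142); F (must start by minute 147). The most restrictive is minute 66; with a 45-minute duration, A must start by minute 21.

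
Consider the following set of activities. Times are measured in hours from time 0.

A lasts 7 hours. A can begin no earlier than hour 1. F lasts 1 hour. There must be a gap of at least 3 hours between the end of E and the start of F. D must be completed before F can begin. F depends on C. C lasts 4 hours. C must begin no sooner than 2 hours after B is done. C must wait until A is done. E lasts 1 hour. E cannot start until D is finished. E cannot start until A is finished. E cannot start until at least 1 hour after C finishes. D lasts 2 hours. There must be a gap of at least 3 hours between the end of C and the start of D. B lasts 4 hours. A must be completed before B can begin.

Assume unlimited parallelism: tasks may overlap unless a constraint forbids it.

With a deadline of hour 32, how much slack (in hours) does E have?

4

After its own release at hour 1, A can start at hour 1 and finishes at hour 8.
B waits on A (finishes hour 8), so it starts at hour 8 and finishes at 8 + 4 = hour 12.
C cannot start until B (finishes hour 12, plus 2-hour gap → hour 14); A (finishes hour 8). The controlling bound is hour 14, so C finishes at 14 + 4 = hour 18.
D cannot begin until C (finishes hour 18, plus 3-hour gap → hour 21). It runs from hour 21 to 21 + 2 = hour 23.
E needs all of D (finishes hour 23); A (finishes hour 8); C (finishes hour 18, plus 1-hour gap → hour 19). That puts its earliest start at hour 23; it finishes at 23 + 1 = hour 24.

Working backward from the deadline:
To finish by hour 32, F (duration 1) must start no later than hour 31.
E has to be done before F (must start by hour 31, minus 3-hour gap → hour 28). That means finishing by hour 28, i.e. starting by 28 − 1 = hour 27.
So E can start as early as hour 23 and as late as hour 27, giving 27 − 23 = 4 hours of slack.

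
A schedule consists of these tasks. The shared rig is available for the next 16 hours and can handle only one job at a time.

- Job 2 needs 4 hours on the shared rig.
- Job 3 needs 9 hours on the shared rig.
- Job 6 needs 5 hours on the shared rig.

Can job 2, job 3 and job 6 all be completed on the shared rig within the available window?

Running back to back, the jobs need 4 + 9 + 5 = 18 hours on the shared rig.
Since 18 > 16, they cannot all fit.

No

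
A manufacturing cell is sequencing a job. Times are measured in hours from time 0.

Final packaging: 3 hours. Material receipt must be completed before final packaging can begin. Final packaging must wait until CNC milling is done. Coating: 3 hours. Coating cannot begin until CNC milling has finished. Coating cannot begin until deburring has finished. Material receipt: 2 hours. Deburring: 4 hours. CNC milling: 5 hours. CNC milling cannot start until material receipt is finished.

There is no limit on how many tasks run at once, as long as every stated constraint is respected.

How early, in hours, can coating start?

Nothing blocks deburring, so it runs from hour 0 to hour 4.
Material receipt has no prerequisites, so it starts at hour 0 and finishes at hour 2.
After material receipt (finishes hour 2), CNC milling can start at hour 2 and finishes at hour 7.
Coating waits on CNC milling (finishes hour 7); deburring (finishes hour 4). The latest of these is hour 7, which is the earliest coating can start.

7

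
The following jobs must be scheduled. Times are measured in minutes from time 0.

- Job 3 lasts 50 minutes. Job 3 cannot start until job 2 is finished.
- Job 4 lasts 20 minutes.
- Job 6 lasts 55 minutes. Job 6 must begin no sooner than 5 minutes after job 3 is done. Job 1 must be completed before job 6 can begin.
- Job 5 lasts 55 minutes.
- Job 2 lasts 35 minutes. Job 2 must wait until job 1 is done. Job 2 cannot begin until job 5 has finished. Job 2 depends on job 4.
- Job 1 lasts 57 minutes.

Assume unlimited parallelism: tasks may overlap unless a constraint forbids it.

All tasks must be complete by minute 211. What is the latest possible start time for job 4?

To finish by minute 211, job 6 (duration 55) must start no later than minute 156.
Job 3 must finish before job 6 (must start by minute 156, minus 5-minute gap → minute 151). With a 50-minute duration, job 3 must start by 151 − 50 = minute 101.
Since job 3 (must start by minute 101) depends on it, job 2 must finish by minute 101. Backing off its 35-minute duration gives a latest start of minute 66.
Job 4 must finish before job 2 (must start by minute 66). With a 20-minute duration, job 4 must start by 66 − 20 = minute 46.

46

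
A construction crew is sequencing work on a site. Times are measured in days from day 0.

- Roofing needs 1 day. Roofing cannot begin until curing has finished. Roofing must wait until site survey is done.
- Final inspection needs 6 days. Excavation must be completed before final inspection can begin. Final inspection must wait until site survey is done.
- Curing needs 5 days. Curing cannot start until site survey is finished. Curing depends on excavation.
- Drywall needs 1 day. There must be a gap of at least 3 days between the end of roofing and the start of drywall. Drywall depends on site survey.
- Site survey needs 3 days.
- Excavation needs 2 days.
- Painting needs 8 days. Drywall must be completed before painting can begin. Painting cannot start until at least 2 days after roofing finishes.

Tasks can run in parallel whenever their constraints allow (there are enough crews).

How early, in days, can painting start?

Excavation can start immediately at day 0; it finishes at day 2.
Site survey can start immediately at day 0; it finishes at day 3.
Curing needs all of site survey (finishes day 3); excavation (finishes day 2). That puts its earliest start at day 3; it finishes at 3 + 5 = day 8.
Roofing has to wait for curing (finishes day 8); site survey (finishes day 3). The latest of these is day 8, so roofing runs day 8 to 8 + 1 = day 9.
Drywall cannot start until roofing (finishes day 9, plus 3-day gap → day 12); site survey (finishes day 3). The controlling bound is day 12, so drywall finishes at 12 + 1 = day 13.
Painting waits on drywall (finishes day 13); roofing (finishes day 9, plus 2-day gap → day 11). The latest of these is day 13, which is the earliest painting can start.

13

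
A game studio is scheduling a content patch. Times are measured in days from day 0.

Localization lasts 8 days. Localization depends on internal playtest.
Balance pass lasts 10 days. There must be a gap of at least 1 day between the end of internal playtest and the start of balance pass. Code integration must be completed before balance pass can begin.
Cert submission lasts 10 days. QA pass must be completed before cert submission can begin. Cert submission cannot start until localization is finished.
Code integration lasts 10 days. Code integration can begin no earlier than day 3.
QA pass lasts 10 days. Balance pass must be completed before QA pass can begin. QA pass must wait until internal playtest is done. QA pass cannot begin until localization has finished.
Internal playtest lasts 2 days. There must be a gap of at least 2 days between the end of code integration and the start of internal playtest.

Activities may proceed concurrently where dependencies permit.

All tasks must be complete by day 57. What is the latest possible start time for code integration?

12

Cert submission must finish by day 57; it takes 10 days, so it must start by 57 − 10 = day 47.
QA pass has to be done before cert submission (must start by day 47). That means finishing by day 47, i.e. starting by 47 − 10 = day 37.
Balance pass has to be done before QA pass (must start by day 37). That means finishing by day 37, i.e. starting by 37 − 10 = day 27.
Localization has several dependents: QA pass (must start by day 37); cert submission (must start by day 47). The earliest of those limits is day 37, so localization must start by 37 − 8 = day 29.
Internal playtest has several dependents: balance pass (must start by day 27, minus 1-day gap → day 26); localization (must start by day 29); QA pass (must start by day 37). The earliest of those limits is day 26, so internal playtest must start by 26 − 2 = day 24.
Code integration feeds internal playtest (must start by day 24, minus 2-day gap → day 22); balance pass (must start by day 27). Taking the minimum, code integration must finish by day 22 and start by 22 − 10 = day 12.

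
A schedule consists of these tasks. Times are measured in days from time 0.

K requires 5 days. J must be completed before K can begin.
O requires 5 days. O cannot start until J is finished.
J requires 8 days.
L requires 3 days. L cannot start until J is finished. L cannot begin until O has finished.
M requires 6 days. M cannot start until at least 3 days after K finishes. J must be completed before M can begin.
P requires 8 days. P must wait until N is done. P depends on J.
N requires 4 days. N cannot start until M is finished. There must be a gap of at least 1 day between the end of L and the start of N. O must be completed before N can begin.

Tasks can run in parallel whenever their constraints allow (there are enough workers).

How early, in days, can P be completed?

Nothing blocks J, so it runs from day 0 to day 8.
O waits on J (finishes day 8), so it starts at day 8 and finishes at 8 + 5 = day 13.
L has to wait for J (finishes day 8); O (finishes day 13). The latest of these is day 13, so L runs day 13 to 13 + 3 = day 16.
K cannot begin until J (finishes day 8). It runs from day 8 to 8 + 5 = day 13.
M needs all of K (finishes day 13, plus 3-day gap → day 16); J (finishes day 8). That puts its earliest start at day 16; it finishes at 16 + 6 = day 22.
N has to wait for M (finishes day 22); L (finishes day 16, plus 1-day gap → day 17); O (finishes day 13). The latest of these is day 22, so N runs day 22 to 22 + 4 = day 26.
P cannot start until N (finishes day 26); J (finishes day 8). The controlling bound is day 26, so P finishes at 26 + 8 = day 34.

34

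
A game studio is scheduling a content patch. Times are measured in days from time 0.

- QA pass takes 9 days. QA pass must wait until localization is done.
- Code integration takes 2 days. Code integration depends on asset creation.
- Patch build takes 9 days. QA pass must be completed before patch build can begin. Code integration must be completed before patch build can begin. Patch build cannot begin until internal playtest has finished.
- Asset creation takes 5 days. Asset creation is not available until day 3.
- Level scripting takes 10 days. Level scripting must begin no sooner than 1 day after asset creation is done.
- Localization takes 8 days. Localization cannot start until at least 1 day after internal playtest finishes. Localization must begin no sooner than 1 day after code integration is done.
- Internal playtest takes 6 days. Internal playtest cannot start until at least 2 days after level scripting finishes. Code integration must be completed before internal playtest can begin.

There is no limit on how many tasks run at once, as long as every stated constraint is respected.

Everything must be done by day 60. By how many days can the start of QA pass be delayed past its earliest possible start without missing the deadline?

6

Asset creation waits on its own release at day 3, so it starts at day 3 and finishes at 3 + 5 = day 8.
Code integration cannot begin until asset creation (finishes day 8). It runs from day 8 to 8 + 2 = day 10.
After asset creation (finishes day 8, plus 1-day gap → day 9), level scripting can start at day 9 and finishes at day 19.
Internal playtest cannot start until level scripting (finishes day 19, plus 2-day gap → day 21); code integration (finishes day 10). The controlling bound is day 21, so internal playtest finishes at 21 + 6 = day 27.
Localization needs all of internal playtest (finishes day 27, plus 1-day gap → day 28); code integration (finishes day 10, plus 1-day gap → day 11). That puts its earliest start at day 28; it finishes at 28 + 8 = day 36.
QA pass waits on localization (finishes day 36), so it starts at day 36 and finishes at 36 + 9 = day 45.

Working backward from the deadline:
Patch build must finish by day 60; it takes 9 days, so it must start by 60 − 9 = day 51.
Since patch build (must start by day 51) depends on it, QA pass must finish by day 51. Backing off its 9-day duration gives a latest start of day 42.
So QA pass can start as early as day 36 and as late as day 42, giving 42 − 36 = 6 days of slack.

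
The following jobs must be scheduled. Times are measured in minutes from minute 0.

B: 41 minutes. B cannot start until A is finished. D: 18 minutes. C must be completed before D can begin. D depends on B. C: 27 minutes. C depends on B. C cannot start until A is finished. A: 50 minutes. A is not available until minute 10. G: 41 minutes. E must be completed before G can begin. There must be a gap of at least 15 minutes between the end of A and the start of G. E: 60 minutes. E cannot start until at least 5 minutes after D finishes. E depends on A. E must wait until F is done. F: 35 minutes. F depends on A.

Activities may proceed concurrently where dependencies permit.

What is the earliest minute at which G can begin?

211

A cannot begin until its own release at minute 10. It runs from minute 10 to 10 + 50 = minute 60.
After A (finishes minute 60), F can start at minute 60 and finishes at minute 95.
B waits on A (finishes minute 60), so it starts at minute 60 and finishes at 60 + 41 = minute 101.
C cannot start until B (finishes minute 101); A (finishes minute 60). The controlling bound is minute 101, so C finishes at 101 + 27 = minute 128.
D has to wait for C (finishes minute 128); B (finishes minute 101). The latest of these is minute 128, so D runs minute 128 to 128 + 18 = minute 146.
E cannot start until D (finishes minute 146, plus 5-minute gap → minute 151); A (finishes minute 60); F (finishes minute 95). The controlling bound is minute 151, so E finishes at 151 + 60 = minute 211.
G waits on E (finishes minute 211); A (finishes minute 60, plus 15-minute gap → minute 75). The latest of these is minute 211, which is the earliest G can start.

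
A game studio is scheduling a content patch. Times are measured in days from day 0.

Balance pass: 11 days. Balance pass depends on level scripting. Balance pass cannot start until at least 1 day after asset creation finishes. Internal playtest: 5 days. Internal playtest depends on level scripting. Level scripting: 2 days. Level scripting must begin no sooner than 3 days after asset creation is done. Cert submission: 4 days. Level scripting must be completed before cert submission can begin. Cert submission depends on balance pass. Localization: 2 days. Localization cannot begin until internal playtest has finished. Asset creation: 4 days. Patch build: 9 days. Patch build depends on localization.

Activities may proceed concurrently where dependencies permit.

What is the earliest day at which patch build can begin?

Asset creation can start immediately at day 0; it finishes at day 4.
After asset creation (finishes day 4, plus 3-day gap → day 7), level scripting can start at day 7 and finishes at day 9.
After level scripting (finishes day 9), internal playtest can start at day 9 and finishes at day 14.
Localization cannot begin until internal playtest (finishes day 14). It runs from day 14 to 14 + 2 = day 16.
Patch build waits on localization (finishes day 16), so the earliest it can start is day 16.

16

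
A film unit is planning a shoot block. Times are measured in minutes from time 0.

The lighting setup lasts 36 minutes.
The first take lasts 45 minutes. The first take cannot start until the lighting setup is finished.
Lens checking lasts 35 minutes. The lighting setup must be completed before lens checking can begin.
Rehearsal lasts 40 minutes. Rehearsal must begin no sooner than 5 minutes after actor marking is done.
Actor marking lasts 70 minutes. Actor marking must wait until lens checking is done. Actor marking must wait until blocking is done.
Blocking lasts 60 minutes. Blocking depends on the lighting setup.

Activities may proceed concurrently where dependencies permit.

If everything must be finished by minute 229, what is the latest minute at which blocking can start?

54

Rehearsal has no dependents, so it just needs to finish by minute 229. Starting by 229 − 40 = minute 189 achieves that.
Actor marking feeds into rehearsal (must start by minute 189, minus 5-minute gap → minute 184); so actor marking must finish by minute 184 and therefore start by minute 114.
Since actor marking (must start by minute 114) depends on it, blocking must finish by minute 114. Backing off its 60-minute duration gives a latest start of minute 54.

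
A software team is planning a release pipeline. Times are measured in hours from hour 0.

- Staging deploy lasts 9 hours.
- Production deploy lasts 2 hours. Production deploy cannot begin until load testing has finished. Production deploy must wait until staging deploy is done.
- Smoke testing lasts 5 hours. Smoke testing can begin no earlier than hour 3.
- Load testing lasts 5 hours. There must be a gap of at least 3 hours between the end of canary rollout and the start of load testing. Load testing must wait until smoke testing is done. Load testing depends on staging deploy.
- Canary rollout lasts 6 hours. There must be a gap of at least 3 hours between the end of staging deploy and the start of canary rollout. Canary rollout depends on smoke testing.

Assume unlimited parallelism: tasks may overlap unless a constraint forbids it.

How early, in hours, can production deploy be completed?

28

Smoke testing waits on its own release at hour 3, so it starts at hour 3 and finishes at 3 + 5 = hour 8.
Staging deploy can start immediately at hour 0; it finishes at hour 9.
For canary rollout: staging deploy (finishes hour 9, plus 3-hour gap → hour 12); smoke testing (finishes hour 8). Taking the maximum gives a start of hour 12, and it finishes at 12 + 6 = hour 18.
For load testing: canary rollout (finishes hour 18, plus 3-hour gap → hour 21); smoke testing (finishes hour 8); staging deploy (finishes hour 9). Taking the maximum gives a start of hour 21, and it finishes at 21 + 5 = hour 26.
Production deploy has to wait for load testing (finishes hour 26); staging deploy (finishes hour 9). The latest of these is hour 26, so production deploy runs hour 26 to 26 + 2 = hour 28.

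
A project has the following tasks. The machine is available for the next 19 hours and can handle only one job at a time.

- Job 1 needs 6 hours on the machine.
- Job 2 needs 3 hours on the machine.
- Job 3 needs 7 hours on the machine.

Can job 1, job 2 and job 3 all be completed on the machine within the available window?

Yes

Running back to back, the jobs need 6 + 3 + 7 = 16 hours on the machine.
Since 16 ≤ 19, they fit within the window.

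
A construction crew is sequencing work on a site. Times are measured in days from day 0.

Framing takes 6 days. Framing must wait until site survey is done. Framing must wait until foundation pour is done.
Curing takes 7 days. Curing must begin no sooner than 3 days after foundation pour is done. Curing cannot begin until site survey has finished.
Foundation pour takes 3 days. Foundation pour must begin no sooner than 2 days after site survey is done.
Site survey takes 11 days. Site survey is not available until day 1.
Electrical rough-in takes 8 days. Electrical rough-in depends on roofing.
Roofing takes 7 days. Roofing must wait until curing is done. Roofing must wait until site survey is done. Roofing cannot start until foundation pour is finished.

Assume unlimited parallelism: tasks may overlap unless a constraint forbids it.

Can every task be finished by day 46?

Site survey waits on its own release at day 1, so it starts at day 1 and finishes at 1 + 11 = day 12.
After site survey (finishes day 12, plus 2-day gap → day 14), foundation pour can start at day 14 and finishes at day 17.
For framing: site survey (finishes day 12); foundation pour (finishes day 17). Taking the maximum gives a start of day 17, and it finishes at 17 + 6 = day 23.
For curing: foundation pour (finishes day 17, plus 3-day gap → day 20); site survey (finishes day 12). Taking the maximum gives a start of day 20, and it finishes at 20 + 7 = day 27.
Roofing has to wait for curing (finishes day 27); site survey (finishes day 12); foundation pour (finishes day 17). The latest of these is day 27, so roofing runs day 27 to 27 + 7 = day 34.
After roofing (finishes day 34), electrical rough-in can start at day 34 and finishes at day 42.
Every task is finished by day 42, which is no later than the deadline of 46, so the schedule is feasible.

Yes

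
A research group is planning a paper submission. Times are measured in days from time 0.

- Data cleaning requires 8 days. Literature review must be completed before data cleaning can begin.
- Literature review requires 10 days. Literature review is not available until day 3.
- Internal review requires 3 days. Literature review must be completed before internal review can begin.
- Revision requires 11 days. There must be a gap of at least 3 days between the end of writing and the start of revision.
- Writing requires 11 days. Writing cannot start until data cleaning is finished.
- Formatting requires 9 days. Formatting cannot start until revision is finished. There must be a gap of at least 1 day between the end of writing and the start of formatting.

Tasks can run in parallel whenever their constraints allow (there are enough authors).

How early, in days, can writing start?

21

After its own release at day 3, literature review can start at day 3 and finishes at day 13.
After literature review (finishes day 13), data cleaning can start at day 13 and finishes at day 21.
Writing waits on data cleaning (finishes day 21), so the earliest it can start is day 21.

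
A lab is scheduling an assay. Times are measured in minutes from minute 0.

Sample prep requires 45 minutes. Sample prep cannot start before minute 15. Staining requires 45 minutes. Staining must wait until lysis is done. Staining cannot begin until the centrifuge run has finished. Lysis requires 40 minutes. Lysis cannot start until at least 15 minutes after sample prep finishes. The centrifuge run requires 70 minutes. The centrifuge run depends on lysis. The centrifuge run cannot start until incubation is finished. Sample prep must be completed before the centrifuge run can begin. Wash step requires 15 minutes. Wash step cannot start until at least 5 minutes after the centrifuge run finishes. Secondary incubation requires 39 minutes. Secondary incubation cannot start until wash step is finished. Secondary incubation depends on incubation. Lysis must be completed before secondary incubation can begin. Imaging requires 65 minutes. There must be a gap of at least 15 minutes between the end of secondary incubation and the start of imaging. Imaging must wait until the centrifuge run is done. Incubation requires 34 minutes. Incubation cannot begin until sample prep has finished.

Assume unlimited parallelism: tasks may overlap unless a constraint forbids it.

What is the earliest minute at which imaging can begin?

Sample prep waits on its own release at minute 15, so it starts at minute 15 and finishes at 15 + 45 = minute 60.
Incubation cannot begin until sample prep (finishes minute 60). It runs from minute 60 to 60 + 34 = minute 94.
Lysis waits on sample prep (finishes minute 60, plus 15-minute gap → minute 75), so it starts at minute 75 and finishes at 75 + 40 = minute 115.
The centrifuge run needs all of lysis (finishes minute 115); incubation (finishes minute 94); sample prep (finishes minute 60). That puts its earliest start at minute 115; it finishes at 115 + 70 = minute 185.
Wash step waits on the centrifuge run (finishes minute 185, plus 5-minute gap → minute 190), so it starts at minute 190 and finishes at 190 + 15 = minute 205.
For secondary incubation: wash step (finishes minute 205); incubation (finishes minute 94); lysis (finishes minute 115). Taking the maximum gives a start of minute 205, and it finishes at 205 + 39 = minute 244.
Imaging waits on secondary incubation (finishes minute 244, plus 15-minute gap → minute 259); the centrifuge run (finishes minute 185). The latest of these is minute 259, which is the earliest imaging can start.

259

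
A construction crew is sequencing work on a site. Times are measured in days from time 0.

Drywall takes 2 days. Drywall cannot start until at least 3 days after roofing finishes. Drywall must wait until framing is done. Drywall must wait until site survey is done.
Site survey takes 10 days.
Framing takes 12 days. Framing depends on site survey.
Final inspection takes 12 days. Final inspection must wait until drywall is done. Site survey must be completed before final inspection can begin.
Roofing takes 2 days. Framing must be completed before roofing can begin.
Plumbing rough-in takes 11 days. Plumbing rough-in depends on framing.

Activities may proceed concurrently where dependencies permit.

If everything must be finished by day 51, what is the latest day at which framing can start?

Nothing follows final inspection; the deadline of day 51 is its only limit. It must start by 51 − 12 = day 39.
Since final inspection (must start by day 39) depends on it, drywall must finish by day 39. Backing off its 2-day duration gives a latest start of day 37.
Roofing feeds into drywall (must start by day 37, minus 3-day gap → day 34); so roofing must finish by day 34 and therefore start by day 32.
Nothing follows plumbing rough-in; the deadline of day 51 is its only limit. It must start by 51 − 11 = day 40.
For framing: roofing (must start by day 32); plumbing rough-in (must start by day 40); drywall (must start by day 37). The most restrictive is day 32; with a 12-day duration, framing must start by day 20.

20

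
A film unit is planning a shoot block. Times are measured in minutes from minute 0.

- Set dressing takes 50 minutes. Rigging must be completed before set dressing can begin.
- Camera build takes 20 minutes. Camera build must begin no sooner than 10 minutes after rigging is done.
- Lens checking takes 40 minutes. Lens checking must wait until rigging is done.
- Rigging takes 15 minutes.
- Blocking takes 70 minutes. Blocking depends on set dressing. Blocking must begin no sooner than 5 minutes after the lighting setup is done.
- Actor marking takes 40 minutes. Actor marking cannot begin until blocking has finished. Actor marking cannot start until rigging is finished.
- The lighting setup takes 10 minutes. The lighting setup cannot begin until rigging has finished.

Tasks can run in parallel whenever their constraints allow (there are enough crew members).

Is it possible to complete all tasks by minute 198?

Rigging can start immediately at minute 0; it finishes at minute 15.
Lens checking waits on rigging (finishes minute 15), so it starts at minute 15 and finishes at 15 + 40 = minute 55.
Camera build cannot begin until rigging (finishes minute 15, plus 10-minute gap → minute 25). It runs from minute 25 to 25 + 20 = minute 45.
After rigging (finishes minute 15), the lighting setup can start at minute 15 and finishes at minute 25.
Set dressing waits on rigging (finishes minute 15), so it starts at minute 15 and finishes at 15 + 50 = minute 65.
Blocking needs all of set dressing (finishes minute 65); the lighting setup (finishes minute 25, plus 5-minute gap → minute 30). That puts its earliest start at minute 65; it finishes at 65 + 70 = minute 135.
Actor marking has to wait for blocking (finishes minute 135); rigging (finishes minute 15). The latest of these is minute 135, so actor marking runs minute 135 to 135 + 40 = minute 175.
Every task is finished by minute 175, which is no later than the deadline of 198, so the schedule is feasible.

Yes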